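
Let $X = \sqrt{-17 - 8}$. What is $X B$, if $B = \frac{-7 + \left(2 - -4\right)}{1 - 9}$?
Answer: $\frac{5 i}{8} \approx 0.625 i$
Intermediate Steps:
$B = \frac{1}{8}$ ($B = \frac{-7 + \left(2 + 4\right)}{-8} = \left(-7 + 6\right) \left(- \frac{1}{8}\right) = \left(-1\right) \left(- \frac{1}{8}\right) = \frac{1}{8} \approx 0.125$)
$X = 5 i$ ($X = \sqrt{-25} = 5 i \approx 5.0 i$)
$X B = 5 i \frac{1}{8} = \frac{5 i}{8}$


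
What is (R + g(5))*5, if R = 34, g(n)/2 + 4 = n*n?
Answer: 380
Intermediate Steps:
g(n) = -8 + 2*n**2 (g(n) = -8 + 2*(n*n) = -8 + 2*n**2)
(R + g(5))*5 = (34 + (-8 + 2*5**2))*5 = (34 + (-8 + 2*25))*5 = (34 + (-8 + 50))*5 = (34 + 42)*5 = 76*5 = 380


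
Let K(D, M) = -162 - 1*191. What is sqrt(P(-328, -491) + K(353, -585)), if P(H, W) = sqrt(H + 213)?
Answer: sqrt(-353 + I*sqrt(115)) ≈ 0.2854 + 18.79*I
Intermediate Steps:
P(H, W) = sqrt(213 + H)
K(D, M) = -353 (K(D, M) = -162 - 191 = -353)
sqrt(P(-328, -491) + K(353, -585)) = sqrt(sqrt(213 - 328) - 353) = sqrt(sqrt(-115) - 353) = sqrt(I*sqrt(115) - 353) = sqrt(-353 + I*sqrt(115))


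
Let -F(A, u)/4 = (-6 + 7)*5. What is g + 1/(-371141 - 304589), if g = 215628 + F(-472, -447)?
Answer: 145692793839/675730 ≈ 2.1561e+5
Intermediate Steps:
F(A, u) = -20 (F(A, u) = -4*(-6 + 7)*5 = -4*5 = -20)
g = 215608 (g = 215628 - 20 = 215608)
g + 1/(-371141 - 304589) = 215608 + 1/(-371141 - 304589) = 215608 + 1/(-675730) = 215608 - 1/675730 = 145692793839/675730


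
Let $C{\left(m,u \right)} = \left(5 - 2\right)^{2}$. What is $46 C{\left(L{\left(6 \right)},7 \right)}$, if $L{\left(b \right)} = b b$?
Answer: $414$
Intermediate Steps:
$L{\left(b \right)} = b^{2}$
$C{\left(m,u \right)} = 9$ ($C{\left(m,u \right)} = 3^{2} = 9$)
$46 C{\left(L{\left(6 \right)},7 \right)} = 46 \cdot 9 = 414$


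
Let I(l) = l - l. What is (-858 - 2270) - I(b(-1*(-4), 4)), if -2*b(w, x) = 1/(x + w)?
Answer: -3128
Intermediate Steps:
b(w, x) = -1/(2*(w + x)) (b(w, x) = -1/(2*(x + w)) = -1/(2*(w + x)))
I(l) = 0
(-858 - 2270) - I(b(-1*(-4), 4)) = (-858 - 2270) - 1*0 = -3128 + 0 = -3128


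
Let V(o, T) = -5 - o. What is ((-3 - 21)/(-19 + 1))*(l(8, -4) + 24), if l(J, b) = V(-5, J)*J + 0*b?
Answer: 32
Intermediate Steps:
l(J, b) = 0 (l(J, b) = (-5 - 1*(-5))*J + 0*b = (-5 + 5)*J + 0 = 0*J + 0 = 0 + 0 = 0)
((-3 - 21)/(-19 + 1))*(l(8, -4) + 24) = ((-3 - 21)/(-19 + 1))*(0 + 24) = -24/(-18)*24 = -24*(-1/18)*24 = (4/3)*24 = 32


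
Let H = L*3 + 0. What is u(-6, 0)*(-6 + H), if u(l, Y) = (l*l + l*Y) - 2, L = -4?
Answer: -612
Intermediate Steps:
u(l, Y) = -2 + l² + Y*l (u(l, Y) = (l² + Y*l) - 2 = -2 + l² + Y*l)
H = -12 (H = -4*3 + 0 = -12 + 0 = -12)
u(-6, 0)*(-6 + H) = (-2 + (-6)² + 0*(-6))*(-6 - 12) = (-2 + 36 + 0)*(-18) = 34*(-18) = -612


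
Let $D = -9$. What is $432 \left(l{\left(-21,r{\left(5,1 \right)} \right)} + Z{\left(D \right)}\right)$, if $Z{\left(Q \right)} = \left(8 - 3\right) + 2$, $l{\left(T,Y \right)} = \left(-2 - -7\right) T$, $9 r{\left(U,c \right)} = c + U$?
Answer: $-42336$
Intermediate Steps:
$r{\left(U,c \right)} = \frac{U}{9} + \frac{c}{9}$ ($r{\left(U,c \right)} = \frac{c + U}{9} = \frac{U + c}{9} = \frac{U}{9} + \frac{c}{9}$)
$l{\left(T,Y \right)} = 5 T$ ($l{\left(T,Y \right)} = \left(-2 + 7\right) T = 5 T$)
$Z{\left(Q \right)} = 7$ ($Z{\left(Q \right)} = 5 + 2 = 7$)
$432 \left(l{\left(-21,r{\left(5,1 \right)} \right)} + Z{\left(D \right)}\right) = 432 \left(5 \left(-21\right) + 7\right) = 432 \left(-105 + 7\right) = 432 \left(-98\right) = -42336$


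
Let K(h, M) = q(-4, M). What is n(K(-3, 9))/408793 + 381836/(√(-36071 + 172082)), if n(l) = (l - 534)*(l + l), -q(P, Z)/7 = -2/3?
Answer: -6352/525591 + 381836*√136011/136011 ≈ 1035.3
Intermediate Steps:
q(P, Z) = 14/3 (q(P, Z) = -(-14)/3 = -7*(-⅔) = 14/3)
K(h, M) = 14/3
n(l) = 2*l*(-534 + l) (n(l) = (-534 + l)*(2*l) = 2*l*(-534 + l))
n(K(-3, 9))/408793 + 381836/(√(-36071 + 172082)) = (2*(14/3)*(-534 + 14/3))/408793 + 381836/(√(-36071 + 172082)) = (2*(14/3)*(-1588/3))*(1/408793) + 381836/(√136011) = -44464/9*1/408793 + 381836*(√136011/136011) = -6352/525591 + 381836*√136011/136011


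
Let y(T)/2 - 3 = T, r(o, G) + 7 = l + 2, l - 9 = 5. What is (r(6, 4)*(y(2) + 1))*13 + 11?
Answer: 1298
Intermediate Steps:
l = 14 (l = 9 + 5 = 14)
r(o, G) = 9 (r(o, G) = -7 + (14 + 2) = -7 + 16 = 9)
y(T) = 6 + 2*T
(r(6, 4)*(y(2) + 1))*13 + 11 = (9*((6 + 2*2) + 1))*13 + 11 = (9*((6 + 4) + 1))*13 + 11 = (9*(10 + 1))*13 + 11 = (9*11)*13 + 11 = 99*13 + 11 = 1287 + 11 = 1298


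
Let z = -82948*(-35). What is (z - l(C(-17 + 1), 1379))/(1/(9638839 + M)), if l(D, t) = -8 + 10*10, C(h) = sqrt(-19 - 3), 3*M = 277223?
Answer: 28250665423040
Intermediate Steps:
M = 277223/3 (M = (1/3)*277223 = 277223/3 ≈ 92408.)
C(h) = I*sqrt(22) (C(h) = sqrt(-22) = I*sqrt(22))
z = 2903180
l(D, t) = 92 (l(D, t) = -8 + 100 = 92)
(z - l(C(-17 + 1), 1379))/(1/(9638839 + M)) = (2903180 - 1*92)/(1/(9638839 + 277223/3)) = (2903180 - 92)/(1/(29193740/3)) = 2903088/(3/29193740) = 2903088*(29193740/3) = 28250665423040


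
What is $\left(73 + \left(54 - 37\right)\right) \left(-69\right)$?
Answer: $-6210$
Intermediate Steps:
$\left(73 + \left(54 - 37\right)\right) \left(-69\right) = \left(73 + 17\right) \left(-69\right) = 90 \left(-69\right) = -6210$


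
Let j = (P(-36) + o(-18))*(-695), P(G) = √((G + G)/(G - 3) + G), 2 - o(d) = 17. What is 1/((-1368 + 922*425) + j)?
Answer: 5211791/2089657957537 + 1390*I*√1443/2089657957537 ≈ 2.4941e-6 + 2.5268e-8*I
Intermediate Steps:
o(d) = -15 (o(d) = 2 - 1*17 = 2 - 17 = -15)
P(G) = √(G + 2*G/(-3 + G)) (P(G) = √((2*G)/(-3 + G) + G) = √(2*G/(-3 + G) + G) = √(G + 2*G/(-3 + G)))
j = 10425 - 1390*I*√1443/13 (j = (√(-36*(-1 - 36)/(-3 - 36)) - 15)*(-695) = (√(-36*(-37)/(-39)) - 15)*(-695) = (√(-36*(-1/39)*(-37)) - 15)*(-695) = (√(-444/13) - 15)*(-695) = (2*I*√1443/13 - 15)*(-695) = (-15 + 2*I*√1443/13)*(-695) = 10425 - 1390*I*√1443/13 ≈ 10425.0 - 4061.7*I)
1/((-1368 + 922*425) + j) = 1/((-1368 + 922*425) + (10425 - 1390*I*√1443/13)) = 1/((-1368 + 391850) + (10425 - 1390*I*√1443/13)) = 1/(390482 + (10425 - 1390*I*√1443/13)) = 1/(400907 - 1390*I*√1443/13)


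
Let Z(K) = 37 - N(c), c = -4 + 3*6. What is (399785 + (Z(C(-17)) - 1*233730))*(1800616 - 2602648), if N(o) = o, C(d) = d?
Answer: -133199870496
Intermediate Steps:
c = 14 (c = -4 + 18 = 14)
Z(K) = 23 (Z(K) = 37 - 1*14 = 37 - 14 = 23)
(399785 + (Z(C(-17)) - 1*233730))*(1800616 - 2602648) = (399785 + (23 - 1*233730))*(1800616 - 2602648) = (399785 + (23 - 233730))*(-802032) = (399785 - 233707)*(-802032) = 166078*(-802032) = -133199870496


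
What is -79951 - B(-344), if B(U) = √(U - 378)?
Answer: -79951 - 19*I*√2 ≈ -79951.0 - 26.87*I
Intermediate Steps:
B(U) = √(-378 + U)
-79951 - B(-344) = -79951 - √(-378 - 344) = -79951 - √(-722) = -79951 - 19*I*√2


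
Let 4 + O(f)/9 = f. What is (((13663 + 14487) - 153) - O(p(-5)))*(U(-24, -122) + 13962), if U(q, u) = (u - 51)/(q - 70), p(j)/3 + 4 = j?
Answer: 18557552938/47 ≈ 3.9484e+8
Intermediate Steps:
p(j) = -12 + 3*j
O(f) = -36 + 9*f
U(q, u) = (-51 + u)/(-70 + q)
(((13663 + 14487) - 153) - O(p(-5)))*(U(-24, -122) + 13962) = (((13663 + 14487) - 153) - (-36 + 9*(-12 + 3*(-5))))*((-51 - 122)/(-70 - 24) + 13962) = ((28150 - 153) - (-36 + 9*(-12 - 15)))*(-173/(-94) + 13962) = (27997 - (-36 + 9*(-27)))*(-1/94*(-173) + 13962) = (27997 - (-36 - 243))*(173/94 + 13962) = (27997 - 1*(-279))*(1312601/94) = (27997 + 279)*(1312601/94) = 28276*(1312601/94) = 18557552938/47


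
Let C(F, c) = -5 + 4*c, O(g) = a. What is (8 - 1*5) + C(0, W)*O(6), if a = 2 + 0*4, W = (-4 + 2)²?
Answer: 25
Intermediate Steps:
W = 4 (W = (-2)² = 4)
a = 2 (a = 2 + 0 = 2)
O(g) = 2
(8 - 1*5) + C(0, W)*O(6) = (8 - 1*5) + (-5 + 4*4)*2 = (8 - 5) + (-5 + 16)*2 = 3 + 11*2 = 3 + 22 = 25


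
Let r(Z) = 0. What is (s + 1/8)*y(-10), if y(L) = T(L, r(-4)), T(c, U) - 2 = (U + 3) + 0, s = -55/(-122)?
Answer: 1405/488 ≈ 2.8791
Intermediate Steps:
s = 55/122 (s = -55*(-1/122) = 55/122 ≈ 0.45082)
T(c, U) = 5 + U (T(c, U) = 2 + ((U + 3) + 0) = 2 + ((3 + U) + 0) = 2 + (3 + U) = 5 + U)
y(L) = 5 (y(L) = 5 + 0 = 5)
(s + 1/8)*y(-10) = (55/122 + 1/8)*5 = (55/122 + ⅛)*5 = (281/488)*5 = 1405/488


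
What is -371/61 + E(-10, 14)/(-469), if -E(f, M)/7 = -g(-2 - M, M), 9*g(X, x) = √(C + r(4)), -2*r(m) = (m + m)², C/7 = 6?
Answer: -371/61 - √10/603 ≈ -6.0872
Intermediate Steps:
C = 42 (C = 7*6 = 42)
r(m) = -2*m² (r(m) = -(m + m)²/2 = -4*m²/2 = -2*m²)
g(X, x) = √10/9 (g(X, x) = √(42 - 2*4²)/9 = √(42 - 2*16)/9 = √(42 - 32)/9 = √10/9)
E(f, M) = 7*√10/9 (E(f, M) = -(-7)*√10/9 = 7*√10/9)
-371/61 + E(-10, 14)/(-469) = -371/61 + (7*√10/9)/(-469) = -371*1/61 + (7*√10/9)*(-1/469) = -371/61 - √10/603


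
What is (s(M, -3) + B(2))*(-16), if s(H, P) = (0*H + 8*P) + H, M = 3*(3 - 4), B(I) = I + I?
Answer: 368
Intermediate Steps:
B(I) = 2*I
M = -3 (M = 3*(-1) = -3)
s(H, P) = H + 8*P (s(H, P) = (0 + 8*P) + H = 8*P + H = H + 8*P)
(s(M, -3) + B(2))*(-16) = ((-3 + 8*(-3)) + 2*2)*(-16) = ((-3 - 24) + 4)*(-16) = (-27 + 4)*(-16) = -23*(-16) = 368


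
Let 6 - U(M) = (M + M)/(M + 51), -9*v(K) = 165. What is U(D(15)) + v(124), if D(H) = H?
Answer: -422/33 ≈ -12.788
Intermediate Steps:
v(K) = -55/3 (v(K) = -1/9*165 = -55/3)
U(M) = 6 - 2*M/(51 + M) (U(M) = 6 - (M + M)/(M + 51) = 6 - 2*M/(51 + M))
U(D(15)) + v(124) = 2*(153 + 2*15)/(51 + 15) - 55/3 = 2*(153 + 30)/66 - 55/3 = 2*(1/66)*183 - 55/3 = 61/11 - 55/3 = -422/33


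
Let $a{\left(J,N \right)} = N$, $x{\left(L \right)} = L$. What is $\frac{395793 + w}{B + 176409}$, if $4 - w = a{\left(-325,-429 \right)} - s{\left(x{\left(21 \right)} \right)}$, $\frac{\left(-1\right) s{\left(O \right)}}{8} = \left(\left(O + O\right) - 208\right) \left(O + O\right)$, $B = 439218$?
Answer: $\frac{452002}{615627} \approx 0.73421$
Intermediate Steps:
$s{\left(O \right)} = - 16 O \left(-208 + 2 O\right)$ ($s{\left(O \right)} = - 8 \left(\left(O + O\right) - 208\right) \left(O + O\right) = - 8 \left(2 O - 208\right) 2 O = - 8 \left(-208 + 2 O\right) 2 O = - 8 \cdot 2 O \left(-208 + 2 O\right) = - 16 O \left(-208 + 2 O\right)$)
$w = 56209$ ($w = 4 - \left(-429 - 32 \cdot 21 \left(104 - 21\right)\right) = 4 - \left(-429 - 32 \cdot 21 \cdot 83\right) = 4 - \left(-429 - 55776\right) = 4 - -56205 = 4 + 56205 = 56209$)
$\frac{395793 + w}{B + 176409} = \frac{395793 + 56209}{439218 + 176409} = \frac{452002}{615627}$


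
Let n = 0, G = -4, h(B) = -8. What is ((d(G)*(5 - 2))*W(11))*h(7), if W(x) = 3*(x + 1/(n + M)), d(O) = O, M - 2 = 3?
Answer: 16128/5 ≈ 3225.6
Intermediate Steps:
M = 5 (M = 2 + 3 = 5)
W(x) = ⅗ + 3*x (W(x) = 3*(x + 1/(0 + 5)) = 3*(x + 1/5) = 3*(x + ⅕) = 3*(⅕ + x) = ⅗ + 3*x)
((d(G)*(5 - 2))*W(11))*h(7) = ((-4*(5 - 2))*(⅗ + 3*11))*(-8) = ((-4*3)*(⅗ + 33))*(-8) = -12*168/5*(-8) = -2016/5*(-8) = 16128/5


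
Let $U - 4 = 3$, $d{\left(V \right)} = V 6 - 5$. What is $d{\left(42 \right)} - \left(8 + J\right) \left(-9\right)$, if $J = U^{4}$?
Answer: $21928$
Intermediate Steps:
$d{\left(V \right)} = -5 + 6 V$ ($d{\left(V \right)} = 6 V - 5 = -5 + 6 V$)
$U = 7$ ($U = 4 + 3 = 7$)
$J = 2401$ ($J = 7^{4} = 2401$)
$d{\left(42 \right)} - \left(8 + J\right) \left(-9\right) = \left(-5 + 6 \cdot 42\right) - \left(8 + 2401\right) \left(-9\right) = \left(-5 + 252\right) - 2409 \left(-9\right) = 247 - -21681 = 247 + 21681 = 21928$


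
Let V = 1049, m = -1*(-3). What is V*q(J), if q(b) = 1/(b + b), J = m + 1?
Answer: 1049/8 ≈ 131.13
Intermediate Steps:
m = 3
J = 4 (J = 3 + 1 = 4)
q(b) = 1/(2*b)
V*q(J) = 1049*((1/2)/4) = 1049*((1/2)*(1/4)) = 1049*(1/8) = 1049/8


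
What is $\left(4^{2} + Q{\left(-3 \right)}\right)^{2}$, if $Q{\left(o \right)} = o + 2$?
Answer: $225$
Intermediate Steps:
$Q{\left(o \right)} = 2 + o$
$\left(4^{2} + Q{\left(-3 \right)}\right)^{2} = \left(4^{2} + \left(2 - 3\right)\right)^{2} = \left(16 - 1\right)^{2} = 15^{2} = 225$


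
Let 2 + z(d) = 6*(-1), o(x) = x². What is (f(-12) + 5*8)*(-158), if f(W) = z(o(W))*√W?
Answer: -6320 + 2528*I*√3 ≈ -6320.0 + 4378.6*I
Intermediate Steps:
z(d) = -8 (z(d) = -2 + 6*(-1) = -2 - 6 = -8)
f(W) = -8*√W
(f(-12) + 5*8)*(-158) = (-16*I*√3 + 5*8)*(-158) = (-16*I*√3 + 40)*(-158) = (40 - 16*I*√3)*(-158) = -6320 + 2528*I*√3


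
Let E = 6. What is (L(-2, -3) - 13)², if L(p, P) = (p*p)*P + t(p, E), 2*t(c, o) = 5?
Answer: 2025/4 ≈ 506.25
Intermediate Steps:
t(c, o) = 5/2 (t(c, o) = (½)*5 = 5/2)
L(p, P) = 5/2 + P*p² (L(p, P) = (p*p)*P + 5/2 = p²*P + 5/2 = P*p² + 5/2 = 5/2 + P*p²)
(L(-2, -3) - 13)² = ((5/2 - 3*(-2)²) - 13)² = ((5/2 - 3*4) - 13)² = ((5/2 - 12) - 13)² = (-19/2 - 13)² = (-45/2)² = 2025/4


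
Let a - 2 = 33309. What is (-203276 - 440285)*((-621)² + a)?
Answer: -269621168072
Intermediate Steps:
a = 33311 (a = 2 + 33309 = 33311)
(-203276 - 440285)*((-621)² + a) = (-203276 - 440285)*((-621)² + 33311) = -643561*(385641 + 33311) = -643561*418952 = -269621168072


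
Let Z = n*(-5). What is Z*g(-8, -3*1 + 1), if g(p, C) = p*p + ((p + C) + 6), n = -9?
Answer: 2700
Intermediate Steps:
g(p, C) = 6 + C + p + p² (g(p, C) = p² + ((C + p) + 6) = p² + (6 + C + p) = 6 + C + p + p²)
Z = 45 (Z = -9*(-5) = 45)
Z*g(-8, -3*1 + 1) = 45*(6 + (-3*1 + 1) - 8 + (-8)²) = 45*(6 + (-3 + 1) - 8 + 64) = 45*(6 - 2 - 8 + 64) = 45*60 = 2700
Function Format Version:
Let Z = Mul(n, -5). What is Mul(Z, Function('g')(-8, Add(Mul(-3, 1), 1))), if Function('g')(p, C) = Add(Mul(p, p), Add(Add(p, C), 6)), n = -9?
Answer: 2700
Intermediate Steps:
Function('g')(p, C) = Add(6, C, p, Pow(p, 2)) (Function('g')(p, C) = Add(Pow(p, 2), Add(Add(C, p), 6)) = Add(Pow(p, 2), Add(6, C, p)) = Add(6, C, p, Pow(p, 2)))
Z = 45 (Z = Mul(-9, -5) = 45)
Mul(Z, Function('g')(-8, Add(Mul(-3, 1), 1))) = Mul(45, Add(6, Add(Mul(-3, 1), 1), -8, Pow(-8, 2))) = Mul(45, Add(6, Add(-3, 1), -8, 64)) = Mul(45, Add(6, -2, -8, 64)) = Mul(45, 60) = 2700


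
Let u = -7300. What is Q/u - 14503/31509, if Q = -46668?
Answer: 341147528/57503925 ≈ 5.9326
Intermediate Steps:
Q/u - 14503/31509 = -46668/(-7300) - 14503/31509 = -46668*(-1/7300) - 14503*1/31509 = 11667/1825 - 14503/31509 = 341147528/57503925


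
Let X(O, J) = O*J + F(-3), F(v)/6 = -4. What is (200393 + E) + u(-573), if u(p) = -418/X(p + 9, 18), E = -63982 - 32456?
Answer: 528923249/5088 ≈ 1.0396e+5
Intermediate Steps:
F(v) = -24 (F(v) = 6*(-4) = -24)
X(O, J) = -24 + J*O (X(O, J) = O*J - 24 = J*O - 24 = -24 + J*O)
E = -96438
u(p) = -418/(138 + 18*p) (u(p) = -418/(-24 + 18*(p + 9)) = -418/(-24 + 18*(9 + p)) = -418/(-24 + (162 + 18*p)) = -418/(138 + 18*p))
(200393 + E) + u(-573) = (200393 - 96438) - 209/(69 + 9*(-573)) = 103955 - 209/(69 - 5157) = 103955 - 209/(-5088) = 103955 - 209*(-1/5088) = 103955 + 209/5088 = 528923249/5088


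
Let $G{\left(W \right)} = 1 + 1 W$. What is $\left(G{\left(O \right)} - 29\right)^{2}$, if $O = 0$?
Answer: $784$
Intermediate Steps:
$G{\left(W \right)} = 1 + W$
$\left(G{\left(O \right)} - 29\right)^{2} = \left(\left(1 + 0\right) - 29\right)^{2} = \left(1 - 29\right)^{2} = \left(-28\right)^{2} = 784$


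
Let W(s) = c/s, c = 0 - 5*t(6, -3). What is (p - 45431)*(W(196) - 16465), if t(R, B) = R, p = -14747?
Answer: 48551159065/49 ≈ 9.9084e+8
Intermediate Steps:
c = -30 (c = 0 - 5*6 = 0 - 30 = -30)
W(s) = -30/s
(p - 45431)*(W(196) - 16465) = (-14747 - 45431)*(-30/196 - 16465) = -60178*(-30*1/196 - 16465) = -60178*(-15/98 - 16465) = -60178*(-1613585/98) = 48551159065/49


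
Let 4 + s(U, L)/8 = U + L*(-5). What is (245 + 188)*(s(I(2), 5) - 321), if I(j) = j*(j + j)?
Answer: -211737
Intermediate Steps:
I(j) = 2*j² (I(j) = j*(2*j) = 2*j²)
s(U, L) = -32 - 40*L + 8*U (s(U, L) = -32 + 8*(U + L*(-5)) = -32 + 8*(U - 5*L) = -32 + (-40*L + 8*U) = -32 - 40*L + 8*U)
(245 + 188)*(s(I(2), 5) - 321) = (245 + 188)*((-32 - 40*5 + 8*(2*2²)) - 321) = 433*((-32 - 200 + 8*(2*4)) - 321) = 433*((-32 - 200 + 8*8) - 321) = 433*((-32 - 200 + 64) - 321) = 433*(-168 - 321) = 433*(-489) = -211737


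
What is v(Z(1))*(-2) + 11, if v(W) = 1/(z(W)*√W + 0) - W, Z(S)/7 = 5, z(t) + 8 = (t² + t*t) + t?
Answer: 81 - 2*√35/86695 ≈ 81.000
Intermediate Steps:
z(t) = -8 + t + 2*t² (z(t) = -8 + ((t² + t*t) + t) = -8 + ((t² + t²) + t) = -8 + (2*t² + t) = -8 + (t + 2*t²) = -8 + t + 2*t²)
Z(S) = 35 (Z(S) = 7*5 = 35)
v(W) = -W + 1/(√W*(-8 + W + 2*W²)) (v(W) = 1/((-8 + W + 2*W²)*√W + 0) - W = 1/(√W*(-8 + W + 2*W²) + 0) - W = 1/(√W*(-8 + W + 2*W²)) - W = -W + 1/(√W*(-8 + W + 2*W²)))
v(Z(1))*(-2) + 11 = (-1*35 + 1/(√35*(-8 + 35 + 2*35²)))*(-2) + 11 = (-35 + (√35/35)/(-8 + 35 + 2*1225))*(-2) + 11 = (-35 + (√35/35)/(-8 + 35 + 2450))*(-2) + 11 = (-35 + (√35/35)/2477)*(-2) + 11 = (-35 + (√35/35)*(1/2477))*(-2) + 11 = (-35 + √35/86695)*(-2) + 11 = (70 - 2*√35/86695) + 11 = 81 - 2*√35/86695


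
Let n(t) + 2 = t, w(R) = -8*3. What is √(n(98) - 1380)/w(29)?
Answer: -I*√321/12 ≈ -1.493*I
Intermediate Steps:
w(R) = -24
n(t) = -2 + t
√(n(98) - 1380)/w(29) = √((-2 + 98) - 1380)/(-24) = √(96 - 1380)*(-1/24) = √(-1284)*(-1/24) = (2*I*√321)*(-1/24) = -I*√321/12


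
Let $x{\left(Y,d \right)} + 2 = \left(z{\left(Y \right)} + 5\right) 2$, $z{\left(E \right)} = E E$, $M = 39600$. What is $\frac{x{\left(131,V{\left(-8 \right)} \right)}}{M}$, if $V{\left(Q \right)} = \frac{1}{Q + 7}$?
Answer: $\frac{3433}{3960} \approx 0.86692$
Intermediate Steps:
$z{\left(E \right)} = E^{2}$
$V{\left(Q \right)} = \frac{1}{7 + Q}$
$x{\left(Y,d \right)} = 8 + 2 Y^{2}$ ($x{\left(Y,d \right)} = -2 + \left(Y^{2} + 5\right) 2 = -2 + \left(5 + Y^{2}\right) 2 = -2 + \left(10 + 2 Y^{2}\right) = 8 + 2 Y^{2}$)
$\frac{x{\left(131,V{\left(-8 \right)} \right)}}{M} = \frac{8 + 2 \cdot 131^{2}}{39600} = \left(8 + 2 \cdot 17161\right) \frac{1}{39600} = \left(8 + 34322\right) \frac{1}{39600} = 34330 \cdot \frac{1}{39600} = \frac{3433}{3960}$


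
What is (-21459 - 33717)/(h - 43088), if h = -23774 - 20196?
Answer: 1452/2291 ≈ 0.63378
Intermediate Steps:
h = -43970
(-21459 - 33717)/(h - 43088) = (-21459 - 33717)/(-43970 - 43088) = -55176/(-87058) = -55176*(-1/87058) = 1452/2291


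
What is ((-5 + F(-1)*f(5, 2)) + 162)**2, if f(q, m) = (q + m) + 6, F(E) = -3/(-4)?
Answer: 444889/16 ≈ 27806.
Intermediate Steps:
F(E) = 3/4 (F(E) = -3*(-1/4) = 3/4)
f(q, m) = 6 + m + q (f(q, m) = (m + q) + 6 = 6 + m + q)
((-5 + F(-1)*f(5, 2)) + 162)**2 = ((-5 + 3*(6 + 2 + 5)/4) + 162)**2 = ((-5 + (3/4)*13) + 162)**2 = ((-5 + 39/4) + 162)**2 = (19/4 + 162)**2 = (667/4)**2 = 444889/16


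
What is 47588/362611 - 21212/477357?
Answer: 15024760384/173094899127 ≈ 0.086801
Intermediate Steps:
47588/362611 - 21212/477357 = 15024760384/173094899127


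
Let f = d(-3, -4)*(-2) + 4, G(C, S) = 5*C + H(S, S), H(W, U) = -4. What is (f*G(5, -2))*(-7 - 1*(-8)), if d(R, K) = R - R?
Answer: 84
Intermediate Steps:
d(R, K) = 0
G(C, S) = -4 + 5*C (G(C, S) = 5*C - 4 = -4 + 5*C)
f = 4 (f = 0*(-2) + 4 = 0 + 4 = 4)
(f*G(5, -2))*(-7 - 1*(-8)) = (4*(-4 + 5*5))*(-7 - 1*(-8)) = (4*(-4 + 25))*(-7 + 8) = (4*21)*1 = 84*1 = 84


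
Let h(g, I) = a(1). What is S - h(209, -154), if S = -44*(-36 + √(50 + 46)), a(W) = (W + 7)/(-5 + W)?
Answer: 1586 - 176*√6 ≈ 1154.9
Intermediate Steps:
a(W) = (7 + W)/(-5 + W)
h(g, I) = -2 (h(g, I) = (7 + 1)/(-5 + 1) = 8/(-4) = -¼*8 = -2)
S = 1584 - 176*√6 (S = -44*(-36 + √96) = -44*(-36 + 4*√6) = 1584 - 176*√6 ≈ 1152.9)
S - h(209, -154) = (1584 - 176*√6) - 1*(-2) = (1584 - 176*√6) + 2 = 1586 - 176*√6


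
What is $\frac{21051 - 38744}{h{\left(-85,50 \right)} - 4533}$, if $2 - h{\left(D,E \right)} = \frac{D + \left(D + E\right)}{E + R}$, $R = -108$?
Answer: $\frac{513097}{131459} \approx 3.9031$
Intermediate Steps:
$h{\left(D,E \right)} = 2 - \frac{E + 2 D}{-108 + E}$ ($h{\left(D,E \right)} = 2 - \frac{D + \left(D + E\right)}{E - 108} = 2 - \frac{E + 2 D}{-108 + E}$)
$\frac{21051 - 38744}{h{\left(-85,50 \right)} - 4533} = \frac{21051 - 38744}{\frac{-216 + 50 - -170}{-108 + 50} - 4533} = - \frac{17693}{\frac{-216 + 50 + 170}{-58} - 4533} = - \frac{17693}{\left(- \frac{1}{58}\right) 4 - 4533} = - \frac{17693}{- \frac{2}{29} - 4533} = - \frac{17693}{- \frac{131459}{29}} = \left(-17693\right) \left(- \frac{29}{131459}\right) = \frac{513097}{131459}$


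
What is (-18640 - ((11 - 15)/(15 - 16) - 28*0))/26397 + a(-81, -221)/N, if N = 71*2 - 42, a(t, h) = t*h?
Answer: 470668297/2639700 ≈ 178.30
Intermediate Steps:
a(t, h) = h*t
N = 100 (N = 142 - 42 = 100)
(-18640 - ((11 - 15)/(15 - 16) - 28*0))/26397 + a(-81, -221)/N = (-18640 - ((11 - 15)/(15 - 16) - 28*0))/26397 - 221*(-81)/100 = (-18640 - (-4/(-1) + 0))*(1/26397) + 17901*(1/100) = (-18640 - (-4*(-1) + 0))*(1/26397) + 17901/100 = (-18640 - (4 + 0))*(1/26397) + 17901/100 = (-18640 - 1*4)*(1/26397) + 17901/100 = (-18640 - 4)*(1/26397) + 17901/100 = -18644*1/26397 + 17901/100 = -18644/26397 + 17901/100 = 470668297/2639700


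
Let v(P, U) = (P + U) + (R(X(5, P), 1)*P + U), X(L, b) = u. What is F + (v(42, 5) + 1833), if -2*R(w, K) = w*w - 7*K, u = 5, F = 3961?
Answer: 5468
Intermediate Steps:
X(L, b) = 5
R(w, K) = -w²/2 + 7*K/2 (R(w, K) = -(w*w - 7*K)/2 = -(w² - 7*K)/2 = -w²/2 + 7*K/2)
v(P, U) = -8*P + 2*U (v(P, U) = (P + U) + ((-½*5² + (7/2)*1)*P + U) = (P + U) + ((-½*25 + 7/2)*P + U) = (P + U) + ((-25/2 + 7/2)*P + U) = (P + U) + (-9*P + U) = (P + U) + (U - 9*P) = -8*P + 2*U)
F + (v(42, 5) + 1833) = 3961 + ((-8*42 + 2*5) + 1833) = 3961 + ((-336 + 10) + 1833) = 3961 + (-326 + 1833) = 3961 + 1507 = 5468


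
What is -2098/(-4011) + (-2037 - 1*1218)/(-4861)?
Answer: 23254183/19497471 ≈ 1.1927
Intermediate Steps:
-2098/(-4011) + (-2037 - 1*1218)/(-4861) = -2098*(-1/4011) + (-2037 - 1218)*(-1/4861) = 2098/4011 - 3255*(-1/4861) = 2098/4011 + 3255/4861 = 23254183/19497471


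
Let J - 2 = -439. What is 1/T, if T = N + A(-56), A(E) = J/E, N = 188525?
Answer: 56/10557837 ≈ 5.3041e-6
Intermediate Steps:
J = -437 (J = 2 - 439 = -437)
A(E) = -437/E
T = 10557837/56 (T = 188525 - 437/(-56) = 188525 - 437*(-1/56) = 188525 + 437/56 = 10557837/56 ≈ 1.8853e+5)
1/T = 1/(10557837/56) = 56/10557837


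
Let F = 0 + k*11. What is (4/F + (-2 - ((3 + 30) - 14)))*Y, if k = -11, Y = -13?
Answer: 33085/121 ≈ 273.43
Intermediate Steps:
F = -121 (F = 0 - 11*11 = 0 - 121 = -121)
(4/F + (-2 - ((3 + 30) - 14)))*Y = (4/(-121) + (-2 - ((3 + 30) - 14)))*(-13) = (4*(-1/121) + (-2 - (33 - 14)))*(-13) = (-4/121 + (-2 - 1*19))*(-13) = (-4/121 + (-2 - 19))*(-13) = (-4/121 - 21)*(-13) = -2545/121*(-13) = 33085/121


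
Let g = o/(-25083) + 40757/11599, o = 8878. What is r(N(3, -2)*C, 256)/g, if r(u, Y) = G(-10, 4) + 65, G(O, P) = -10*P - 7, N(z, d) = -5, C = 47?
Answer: 5236878906/919331909 ≈ 5.6964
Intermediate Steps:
g = 919331909/290937717 (g = 8878/(-25083) + 40757/11599 = 8878*(-1/25083) + 40757*(1/11599) = -8878/25083 + 40757/11599 = 919331909/290937717 ≈ 3.1599)
G(O, P) = -7 - 10*P
r(u, Y) = 18 (r(u, Y) = (-7 - 10*4) + 65 = (-7 - 40) + 65 = -47 + 65 = 18)
r(N(3, -2)*C, 256)/g = 18/(919331909/290937717) = 18*(290937717/919331909) = 5236878906/919331909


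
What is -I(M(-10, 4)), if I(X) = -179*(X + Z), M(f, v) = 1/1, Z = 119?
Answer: 21480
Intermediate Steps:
M(f, v) = 1
I(X) = -21301 - 179*X (I(X) = -179*(X + 119) = -179*(119 + X) = -21301 - 179*X)
-I(M(-10, 4)) = -(-21301 - 179*1) = -(-21301 - 179) = -1*(-21480) = 21480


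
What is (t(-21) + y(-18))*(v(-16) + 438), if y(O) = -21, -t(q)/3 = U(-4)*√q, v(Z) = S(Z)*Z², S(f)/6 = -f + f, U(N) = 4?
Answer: -9198 - 5256*I*√21 ≈ -9198.0 - 24086.0*I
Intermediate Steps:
S(f) = 0 (S(f) = 6*(-f + f) = 6*0 = 0)
v(Z) = 0 (v(Z) = 0*Z² = 0)
t(q) = -12*√q
(t(-21) + y(-18))*(v(-16) + 438) = (-12*I*√21 - 21)*(0 + 438) = (-12*I*√21 - 21)*438 = (-21 - 12*I*√21)*438 = -9198 - 5256*I*√21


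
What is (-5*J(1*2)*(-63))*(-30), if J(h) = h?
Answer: -18900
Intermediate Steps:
(-5*J(1*2)*(-63))*(-30) = (-5*2*(-63))*(-30) = -10*(-63)*(-30) = 630*(-30) = -18900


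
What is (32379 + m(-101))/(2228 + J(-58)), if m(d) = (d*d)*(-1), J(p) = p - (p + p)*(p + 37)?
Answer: -11089/133 ≈ -83.376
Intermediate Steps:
J(p) = p - 2*p*(37 + p)
m(d) = -d² (m(d) = d²*(-1) = -d²)
(32379 + m(-101))/(2228 + J(-58)) = (32379 - 1*(-101)²)/(2228 - 1*(-58)*(73 + 2*(-58))) = (32379 - 1*10201)/(2228 - 1*(-58)*(73 - 116)) = (32379 - 10201)/(2228 - 1*(-58)*(-43)) = 22178/(2228 - 2494) = 22178/(-266) = 22178*(-1/266) = -11089/133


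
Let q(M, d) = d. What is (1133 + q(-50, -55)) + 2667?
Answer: 3745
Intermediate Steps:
(1133 + q(-50, -55)) + 2667 = (1133 - 55) + 2667 = 1078 + 2667 = 3745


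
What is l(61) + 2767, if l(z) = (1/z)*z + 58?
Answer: 2826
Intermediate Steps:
l(z) = 59 (l(z) = z/z + 58 = 1 + 58 = 59)
l(61) + 2767 = 59 + 2767 = 2826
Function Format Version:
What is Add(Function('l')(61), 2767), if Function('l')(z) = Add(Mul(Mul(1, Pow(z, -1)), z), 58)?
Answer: 2826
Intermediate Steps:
Function('l')(z) = 59 (Function('l')(z) = Add(Mul(Pow(z, -1), z), 58) = Add(1, 58) = 59)
Add(Function('l')(61), 2767) = Add(59, 2767) = 2826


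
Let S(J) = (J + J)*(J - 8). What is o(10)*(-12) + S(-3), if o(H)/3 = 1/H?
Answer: 312/5 ≈ 62.400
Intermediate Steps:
o(H) = 3/H
S(J) = 2*J*(-8 + J) (S(J) = (2*J)*(-8 + J) = 2*J*(-8 + J))
o(10)*(-12) + S(-3) = (3/10)*(-12) + 2*(-3)*(-8 - 3) = (3*(⅒))*(-12) + 2*(-3)*(-11) = (3/10)*(-12) + 66 = -18/5 + 66 = 312/5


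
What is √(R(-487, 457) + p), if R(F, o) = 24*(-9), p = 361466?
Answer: 425*√2 ≈ 601.04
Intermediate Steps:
R(F, o) = -216
√(R(-487, 457) + p) = √(-216 + 361466) = √361250 = 425*√2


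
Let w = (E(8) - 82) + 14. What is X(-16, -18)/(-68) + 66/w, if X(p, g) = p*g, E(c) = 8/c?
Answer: -5946/1139 ≈ -5.2204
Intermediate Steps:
X(p, g) = g*p
w = -67 (w = (8/8 - 82) + 14 = (8*(⅛) - 82) + 14 = (1 - 82) + 14 = -81 + 14 = -67)
X(-16, -18)/(-68) + 66/w = -18*(-16)/(-68) + 66/(-67) = 288*(-1/68) + 66*(-1/67) = -72/17 - 66/67 = -5946/1139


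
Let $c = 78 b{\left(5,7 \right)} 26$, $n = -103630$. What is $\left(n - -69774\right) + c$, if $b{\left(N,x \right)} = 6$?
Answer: $-21688$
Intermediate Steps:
$c = 12168$ ($c = 78 \cdot 6 \cdot 26 = 468 \cdot 26 = 12168$)
$\left(n - -69774\right) + c = \left(-103630 - -69774\right) + 12168 = \left(-103630 + 69774\right) + 12168 = -33856 + 12168 = -21688$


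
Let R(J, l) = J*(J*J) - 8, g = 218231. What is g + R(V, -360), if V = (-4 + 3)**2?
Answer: 218224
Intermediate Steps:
V = 1 (V = (-1)**2 = 1)
R(J, l) = -8 + J**3 (R(J, l) = J*J**2 - 8 = J**3 - 8 = -8 + J**3)
g + R(V, -360) = 218231 + (-8 + 1**3) = 218231 + (-8 + 1) = 218231 - 7 = 218224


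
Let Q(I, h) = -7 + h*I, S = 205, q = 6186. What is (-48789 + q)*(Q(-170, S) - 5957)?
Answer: 1738798842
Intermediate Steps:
Q(I, h) = -7 + I*h
(-48789 + q)*(Q(-170, S) - 5957) = (-48789 + 6186)*((-7 - 170*205) - 5957) = -42603*((-7 - 34850) - 5957) = -42603*(-34857 - 5957) = -42603*(-40814) = 1738798842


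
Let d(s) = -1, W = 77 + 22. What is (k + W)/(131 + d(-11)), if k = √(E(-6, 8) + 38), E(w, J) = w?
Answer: 99/130 + 2*√2/65 ≈ 0.80505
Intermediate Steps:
W = 99
k = 4*√2 (k = √(-6 + 38) = √32 = 4*√2 ≈ 5.6569)
(k + W)/(131 + d(-11)) = (4*√2 + 99)/(131 - 1) = (99 + 4*√2)/130 = 99/130 + 2*√2/65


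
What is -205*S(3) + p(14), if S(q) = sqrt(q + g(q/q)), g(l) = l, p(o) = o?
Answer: -396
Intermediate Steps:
S(q) = sqrt(1 + q) (S(q) = sqrt(q + q/q) = sqrt(q + 1) = sqrt(1 + q))
-205*S(3) + p(14) = -205*sqrt(1 + 3) + 14 = -205*sqrt(4) + 14 = -205*2 + 14 = -410 + 14 = -396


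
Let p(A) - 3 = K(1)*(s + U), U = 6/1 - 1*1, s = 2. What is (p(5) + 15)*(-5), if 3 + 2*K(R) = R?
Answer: -55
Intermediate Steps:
K(R) = -3/2 + R/2
U = 5 (U = 6*1 - 1 = 6 - 1 = 5)
p(A) = -4 (p(A) = 3 + (-3/2 + (½)*1)*(2 + 5) = 3 + (-3/2 + ½)*7 = 3 - 1*7 = 3 - 7 = -4)
(p(5) + 15)*(-5) = (-4 + 15)*(-5) = 11*(-5) = -55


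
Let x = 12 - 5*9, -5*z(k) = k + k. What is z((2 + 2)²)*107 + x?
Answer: -3589/5 ≈ -717.80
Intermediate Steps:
z(k) = -2*k/5 (z(k) = -(k + k)/5 = -2*k/5)
x = -33 (x = 12 - 45 = -33)
z((2 + 2)²)*107 + x = -2*(2 + 2)²/5*107 - 33 = -⅖*4²*107 - 33 = -⅖*16*107 - 33 = -32/5*107 - 33 = -3424/5 - 33 = -3589/5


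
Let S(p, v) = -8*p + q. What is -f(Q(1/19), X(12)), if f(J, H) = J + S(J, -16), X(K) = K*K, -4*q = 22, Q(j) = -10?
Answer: -129/2 ≈ -64.500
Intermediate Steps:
q = -11/2 (q = -¼*22 = -11/2 ≈ -5.5000)
S(p, v) = -11/2 - 8*p (S(p, v) = -8*p - 11/2 = -11/2 - 8*p)
X(K) = K²
f(J, H) = -11/2 - 7*J (f(J, H) = J + (-11/2 - 8*J) = -11/2 - 7*J)
-f(Q(1/19), X(12)) = -(-11/2 - 7*(-10)) = -(-11/2 + 70) = -1*129/2 = -129/2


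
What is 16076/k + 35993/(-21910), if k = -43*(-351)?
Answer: -191017189/330687630 ≈ -0.57764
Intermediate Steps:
k = 15093
16076/k + 35993/(-21910) = 16076/15093 + 35993/(-21910) = 16076*(1/15093) + 35993*(-1/21910) = 16076/15093 - 35993/21910 = -191017189/330687630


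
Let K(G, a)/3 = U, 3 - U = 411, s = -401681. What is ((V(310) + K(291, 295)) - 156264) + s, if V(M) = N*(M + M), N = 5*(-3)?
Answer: -568469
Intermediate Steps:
U = -408 (U = 3 - 1*411 = 3 - 411 = -408)
N = -15
K(G, a) = -1224 (K(G, a) = 3*(-408) = -1224)
V(M) = -30*M (V(M) = -15*(M + M) = -30*M)
((V(310) + K(291, 295)) - 156264) + s = ((-30*310 - 1224) - 156264) - 401681 = ((-9300 - 1224) - 156264) - 401681 = (-10524 - 156264) - 401681 = -166788 - 401681 = -568469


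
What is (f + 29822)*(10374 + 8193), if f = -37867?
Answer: -149371515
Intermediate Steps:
(f + 29822)*(10374 + 8193) = (-37867 + 29822)*(10374 + 8193) = -8045*18567 = -149371515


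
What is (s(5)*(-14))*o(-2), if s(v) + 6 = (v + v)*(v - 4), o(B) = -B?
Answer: -112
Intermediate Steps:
s(v) = -6 + 2*v*(-4 + v) (s(v) = -6 + (v + v)*(v - 4) = -6 + (2*v)*(-4 + v) = -6 + 2*v*(-4 + v))
(s(5)*(-14))*o(-2) = ((-6 - 8*5 + 2*5**2)*(-14))*(-1*(-2)) = ((-6 - 40 + 2*25)*(-14))*2 = ((-6 - 40 + 50)*(-14))*2 = (4*(-14))*2 = -56*2 = -112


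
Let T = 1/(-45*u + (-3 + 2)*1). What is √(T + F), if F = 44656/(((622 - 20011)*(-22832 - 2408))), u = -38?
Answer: √7392469584373065615/104543452155 ≈ 0.026007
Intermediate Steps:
T = 1/1709 (T = 1/(-45*(-38) + (-3 + 2)*1) = 1/(1710 - 1*1) = 1/(1710 - 1) = 1/1709 ≈ 0.00058514)
F = 5582/61172295 (F = 44656/((-19389*(-25240))) = 44656/489378360 = 44656*(1/489378360) = 5582/61172295 ≈ 9.1250e-5)
√(T + F) = √(1/1709 + 5582/61172295) = √(70711933/104543452155) = √7392469584373065615/104543452155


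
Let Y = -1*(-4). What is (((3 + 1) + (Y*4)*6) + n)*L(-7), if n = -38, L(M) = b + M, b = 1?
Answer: -372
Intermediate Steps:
Y = 4
L(M) = 1 + M
(((3 + 1) + (Y*4)*6) + n)*L(-7) = (((3 + 1) + (4*4)*6) - 38)*(1 - 7) = ((4 + 16*6) - 38)*(-6) = ((4 + 96) - 38)*(-6) = (100 - 38)*(-6) = 62*(-6) = -372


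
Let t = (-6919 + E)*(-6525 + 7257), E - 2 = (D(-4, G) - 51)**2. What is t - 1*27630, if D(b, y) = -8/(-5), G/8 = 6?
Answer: -82613262/25 ≈ -3.3045e+6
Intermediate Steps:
G = 48 (G = 8*6 = 48)
D(b, y) = 8/5 (D(b, y) = -8*(-1/5) = 8/5)
E = 61059/25 (E = 2 + (8/5 - 51)**2 = 2 + (-247/5)**2 = 2 + 61009/25 = 61059/25 ≈ 2442.4)
t = -81922512/25 (t = (-6919 + 61059/25)*(-6525 + 7257) = -111916/25*732 = -81922512/25 ≈ -3.2769e+6)
t - 1*27630 = -81922512/25 - 1*27630 = -81922512/25 - 27630 = -82613262/25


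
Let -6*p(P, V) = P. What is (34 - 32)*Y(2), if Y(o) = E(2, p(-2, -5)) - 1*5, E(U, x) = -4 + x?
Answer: -52/3 ≈ -17.333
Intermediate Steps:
p(P, V) = -P/6
Y(o) = -26/3 (Y(o) = (-4 - ⅙*(-2)) - 1*5 = (-4 + ⅓) - 5 = -11/3 - 5 = -26/3)
(34 - 32)*Y(2) = (34 - 32)*(-26/3) = 2*(-26/3) = -52/3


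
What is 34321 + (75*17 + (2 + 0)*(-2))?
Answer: 35592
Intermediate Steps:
34321 + (75*17 + (2 + 0)*(-2)) = 34321 + (1275 + 2*(-2)) = 34321 + (1275 - 4) = 34321 + 1271 = 35592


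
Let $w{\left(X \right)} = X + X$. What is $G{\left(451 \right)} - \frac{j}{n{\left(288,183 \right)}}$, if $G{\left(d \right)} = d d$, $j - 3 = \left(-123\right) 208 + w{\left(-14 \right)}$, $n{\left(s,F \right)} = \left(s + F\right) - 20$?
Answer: $\frac{91759460}{451} \approx 2.0346 \cdot 10^{5}$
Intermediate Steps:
$w{\left(X \right)} = 2 X$
$n{\left(s,F \right)} = -20 + F + s$ ($n{\left(s,F \right)} = \left(F + s\right) - 20 = -20 + F + s$)
$j = -25609$ ($j = 3 + \left(\left(-123\right) 208 + 2 \left(-14\right)\right) = 3 - 25612 = -25609$)
$G{\left(d \right)} = d^{2}$
$G{\left(451 \right)} - \frac{j}{n{\left(288,183 \right)}} = 451^{2} - - \frac{25609}{-20 + 183 + 288} = 203401 - - \frac{25609}{451} = 203401 + \frac{25609}{451} = \frac{91759460}{451}$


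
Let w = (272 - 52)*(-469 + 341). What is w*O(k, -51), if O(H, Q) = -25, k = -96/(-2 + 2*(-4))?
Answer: 704000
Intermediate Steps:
k = 48/5 (k = -96/(-2 - 8) = -96/(-10) = -96*(-⅒) = 48/5 ≈ 9.6000)
w = -28160 (w = 220*(-128) = -28160)
w*O(k, -51) = -28160*(-25) = 704000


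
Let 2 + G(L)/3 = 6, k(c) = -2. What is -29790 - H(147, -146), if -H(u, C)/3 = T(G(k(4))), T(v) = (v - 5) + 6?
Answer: -29751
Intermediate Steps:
G(L) = 12 (G(L) = -6 + 3*6 = -6 + 18 = 12)
T(v) = 1 + v (T(v) = (-5 + v) + 6 = 1 + v)
H(u, C) = -39 (H(u, C) = -3*(1 + 12) = -3*13 = -39)
-29790 - H(147, -146) = -29790 - 1*(-39) = -29790 + 39 = -29751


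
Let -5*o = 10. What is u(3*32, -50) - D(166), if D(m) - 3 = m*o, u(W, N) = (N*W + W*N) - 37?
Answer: -9308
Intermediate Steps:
o = -2 (o = -1/5*10 = -2)
u(W, N) = -37 + 2*N*W (u(W, N) = (N*W + N*W) - 37 = 2*N*W - 37 = -37 + 2*N*W)
D(m) = 3 - 2*m (D(m) = 3 + m*(-2) = 3 - 2*m)
u(3*32, -50) - D(166) = (-37 + 2*(-50)*(3*32)) - (3 - 2*166) = (-37 + 2*(-50)*96) - (3 - 332) = (-37 - 9600) - 1*(-329) = -9637 + 329 = -9308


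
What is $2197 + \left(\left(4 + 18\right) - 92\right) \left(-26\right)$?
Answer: $4017$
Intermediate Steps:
$2197 + \left(\left(4 + 18\right) - 92\right) \left(-26\right) = 2197 + \left(22 - 92\right) \left(-26\right) = 2197 - -1820 = 2197 + 1820 = 4017$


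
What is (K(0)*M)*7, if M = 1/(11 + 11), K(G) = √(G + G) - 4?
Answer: -14/11 ≈ -1.2727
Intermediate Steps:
K(G) = -4 + √2*√G (K(G) = √(2*G) - 4 = √2*√G - 4 = -4 + √2*√G)
M = 1/22 ≈ 0.045455
(K(0)*M)*7 = ((-4 + √2*√0)*(1/22))*7 = ((-4 + √2*0)*(1/22))*7 = ((-4 + 0)*(1/22))*7 = -4*1/22*7 = -2/11*7 = -14/11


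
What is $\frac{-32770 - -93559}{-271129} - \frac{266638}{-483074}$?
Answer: $\frac{21463854458}{65487685273} \approx 0.32775$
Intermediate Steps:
$\frac{-32770 - -93559}{-271129} - \frac{266638}{-483074} = \left(-32770 + 93559\right) \left(- \frac{1}{271129}\right) - - \frac{133319}{241537} = 60789 \left(- \frac{1}{271129}\right) + \frac{133319}{241537} = - \frac{60789}{271129} + \frac{133319}{241537} = \frac{21463854458}{65487685273}$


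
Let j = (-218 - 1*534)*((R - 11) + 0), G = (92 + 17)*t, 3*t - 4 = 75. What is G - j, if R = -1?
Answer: -18461/3 ≈ -6153.7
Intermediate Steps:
t = 79/3 (t = 4/3 + (⅓)*75 = 4/3 + 25 = 79/3 ≈ 26.333)
G = 8611/3 (G = (92 + 17)*(79/3) = 109*(79/3) = 8611/3 ≈ 2870.3)
j = 9024 (j = (-218 - 1*534)*((-1 - 11) + 0) = (-218 - 534)*(-12 + 0) = -752*(-12) = 9024)
G - j = 8611/3 - 1*9024 = 8611/3 - 9024 = -18461/3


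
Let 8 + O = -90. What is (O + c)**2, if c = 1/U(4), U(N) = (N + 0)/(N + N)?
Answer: 9216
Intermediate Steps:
O = -98 (O = -8 - 90 = -98)
U(N) = 1/2 (U(N) = N/((2*N)) = N*(1/(2*N)) = 1/2)
c = 2 (c = 1/(1/2) = 2)
(O + c)**2 = (-98 + 2)**2 = (-96)**2 = 9216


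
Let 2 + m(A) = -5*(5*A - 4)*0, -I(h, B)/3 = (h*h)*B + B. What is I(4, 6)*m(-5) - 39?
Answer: 573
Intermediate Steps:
I(h, B) = -3*B - 3*B*h**2 (I(h, B) = -3*((h*h)*B + B) = -3*(h**2*B + B) = -3*(B*h**2 + B) = -3*(B + B*h**2) = -3*B - 3*B*h**2)
m(A) = -2 (m(A) = -2 - 5*(5*A - 4)*0 = -2 - 5*(-4 + 5*A)*0 = -2 + (20 - 25*A)*0 = -2 + 0 = -2)
I(4, 6)*m(-5) - 39 = -3*6*(1 + 4**2)*(-2) - 39 = -3*6*(1 + 16)*(-2) - 39 = -3*6*17*(-2) - 39 = -306*(-2) - 39 = 612 - 39 = 573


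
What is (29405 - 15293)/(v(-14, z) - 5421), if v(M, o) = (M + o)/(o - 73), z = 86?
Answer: -61152/23467 ≈ -2.6059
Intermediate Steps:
v(M, o) = (M + o)/(-73 + o)
(29405 - 15293)/(v(-14, z) - 5421) = (29405 - 15293)/((-14 + 86)/(-73 + 86) - 5421) = 14112/(72/13 - 5421) = 14112/(-70401/13) = 14112*(-13/70401) = -61152/23467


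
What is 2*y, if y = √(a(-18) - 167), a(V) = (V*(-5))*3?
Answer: 2*√103 ≈ 20.298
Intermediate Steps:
a(V) = -15*V (a(V) = -5*V*3 = -15*V)
y = √103 (y = √(-15*(-18) - 167) = √(270 - 167) = √103 ≈ 10.149)
2*y = 2*√103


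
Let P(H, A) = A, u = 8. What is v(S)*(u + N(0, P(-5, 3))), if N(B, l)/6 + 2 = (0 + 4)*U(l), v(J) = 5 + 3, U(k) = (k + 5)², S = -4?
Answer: 12256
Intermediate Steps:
U(k) = (5 + k)²
v(J) = 8
N(B, l) = -12 + 24*(5 + l)² (N(B, l) = -12 + 6*((0 + 4)*(5 + l)²) = -12 + 6*(4*(5 + l)²) = -12 + 24*(5 + l)²)
v(S)*(u + N(0, P(-5, 3))) = 8*(8 + (-12 + 24*(5 + 3)²)) = 8*(8 + (-12 + 24*8²)) = 8*(8 + (-12 + 24*64)) = 8*(8 + (-12 + 1536)) = 8*(8 + 1524) = 8*1532 = 12256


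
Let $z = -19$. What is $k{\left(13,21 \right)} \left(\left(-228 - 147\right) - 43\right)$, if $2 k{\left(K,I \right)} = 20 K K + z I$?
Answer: $-623029$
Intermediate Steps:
$k{\left(K,I \right)} = 10 K^{2} - \frac{19 I}{2}$ ($k{\left(K,I \right)} = \frac{20 K K - 19 I}{2} = \frac{20 K^{2} - 19 I}{2} = \frac{- 19 I + 20 K^{2}}{2} = 10 K^{2} - \frac{19 I}{2}$)
$k{\left(13,21 \right)} \left(\left(-228 - 147\right) - 43\right) = \left(10 \cdot 13^{2} - \frac{399}{2}\right) \left(\left(-228 - 147\right) - 43\right) = \left(10 \cdot 169 - \frac{399}{2}\right) \left(-375 - 43\right) = \left(1690 - \frac{399}{2}\right) \left(-418\right) = \frac{2981}{2} \left(-418\right) = -623029$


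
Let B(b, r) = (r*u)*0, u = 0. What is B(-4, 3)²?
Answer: 0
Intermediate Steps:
B(b, r) = 0 (B(b, r) = (r*0)*0 = 0*0 = 0)
B(-4, 3)² = 0² = 0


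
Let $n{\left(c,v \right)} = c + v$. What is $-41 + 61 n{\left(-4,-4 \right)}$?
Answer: $-529$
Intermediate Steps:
$-41 + 61 n{\left(-4,-4 \right)} = -41 + 61 \left(-4 - 4\right) = -41 + 61 \left(-8\right) = -41 - 488 = -529$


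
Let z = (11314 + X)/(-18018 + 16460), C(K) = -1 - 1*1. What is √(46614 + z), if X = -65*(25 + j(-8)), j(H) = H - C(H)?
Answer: √113133442414/1558 ≈ 215.89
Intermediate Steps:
C(K) = -2 (C(K) = -1 - 1 = -2)
j(H) = 2 + H (j(H) = H - 1*(-2) = H + 2 = 2 + H)
X = -1235 (X = -65*(25 + (2 - 8)) = -65*(25 - 6) = -65*19 = -1235)
z = -10079/1558 (z = (11314 - 1235)/(-18018 + 16460) = 10079/(-1558) = 10079*(-1/1558) = -10079/1558 ≈ -6.4692)
√(46614 + z) = √(46614 - 10079/1558) = √(72614533/1558) = √113133442414/1558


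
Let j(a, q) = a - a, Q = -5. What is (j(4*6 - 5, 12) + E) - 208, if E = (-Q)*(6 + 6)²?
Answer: 512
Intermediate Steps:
E = 720 (E = (-1*(-5))*(6 + 6)² = 5*12² = 5*144 = 720)
j(a, q) = 0
(j(4*6 - 5, 12) + E) - 208 = (0 + 720) - 208 = 720 - 208 = 512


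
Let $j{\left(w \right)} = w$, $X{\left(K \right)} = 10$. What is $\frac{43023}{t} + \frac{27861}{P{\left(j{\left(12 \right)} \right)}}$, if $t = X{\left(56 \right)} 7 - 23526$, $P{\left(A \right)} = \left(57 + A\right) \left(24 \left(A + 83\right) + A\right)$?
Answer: $- \frac{512541149}{309126624} \approx -1.658$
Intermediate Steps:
$P{\left(A \right)} = \left(57 + A\right) \left(1992 + 25 A\right)$ ($P{\left(A \right)} = \left(57 + A\right) \left(24 \left(83 + A\right) + A\right) = \left(57 + A\right) \left(\left(1992 + 24 A\right) + A\right) = \left(57 + A\right) \left(1992 + 25 A\right)$)
$t = -23456$ ($t = 10 \cdot 7 - 23526 = 70 - 23526 = -23456$)
$\frac{43023}{t} + \frac{27861}{P{\left(j{\left(12 \right)} \right)}} = \frac{43023}{-23456} + \frac{27861}{113544 + 25 \cdot 12^{2} + 3417 \cdot 12} = 43023 \left(- \frac{1}{23456}\right) + \frac{27861}{113544 + 25 \cdot 144 + 41004} = - \frac{43023}{23456} + \frac{27861}{113544 + 3600 + 41004} = - \frac{43023}{23456} + \frac{27861}{158148} = - \frac{43023}{23456} + 27861 \cdot \frac{1}{158148} = - \frac{43023}{23456} + \frac{9287}{52716} = - \frac{512541149}{309126624}$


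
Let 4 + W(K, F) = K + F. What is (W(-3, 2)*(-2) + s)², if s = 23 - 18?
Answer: 225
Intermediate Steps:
W(K, F) = -4 + F + K (W(K, F) = -4 + (K + F) = -4 + (F + K) = -4 + F + K)
s = 5
(W(-3, 2)*(-2) + s)² = ((-4 + 2 - 3)*(-2) + 5)² = (-5*(-2) + 5)² = (10 + 5)² = 15² = 225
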